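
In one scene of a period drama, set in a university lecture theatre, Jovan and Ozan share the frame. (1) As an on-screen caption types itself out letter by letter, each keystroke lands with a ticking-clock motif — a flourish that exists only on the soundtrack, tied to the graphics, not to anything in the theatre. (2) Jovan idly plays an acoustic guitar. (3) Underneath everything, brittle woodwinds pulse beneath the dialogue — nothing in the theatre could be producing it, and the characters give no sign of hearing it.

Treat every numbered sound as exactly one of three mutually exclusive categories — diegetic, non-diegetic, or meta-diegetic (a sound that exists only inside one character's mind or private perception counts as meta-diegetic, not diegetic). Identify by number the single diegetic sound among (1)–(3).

2

(1) is non-diegetic: sound married to a title/caption — outside the diegesis by definition.
(2) Jovan is producing the music live, in the story world → diegetic.
(3) is non-diegetic: score with no on-screen or off-screen source; it exists for the audience alone.
Only (2) is diegetic.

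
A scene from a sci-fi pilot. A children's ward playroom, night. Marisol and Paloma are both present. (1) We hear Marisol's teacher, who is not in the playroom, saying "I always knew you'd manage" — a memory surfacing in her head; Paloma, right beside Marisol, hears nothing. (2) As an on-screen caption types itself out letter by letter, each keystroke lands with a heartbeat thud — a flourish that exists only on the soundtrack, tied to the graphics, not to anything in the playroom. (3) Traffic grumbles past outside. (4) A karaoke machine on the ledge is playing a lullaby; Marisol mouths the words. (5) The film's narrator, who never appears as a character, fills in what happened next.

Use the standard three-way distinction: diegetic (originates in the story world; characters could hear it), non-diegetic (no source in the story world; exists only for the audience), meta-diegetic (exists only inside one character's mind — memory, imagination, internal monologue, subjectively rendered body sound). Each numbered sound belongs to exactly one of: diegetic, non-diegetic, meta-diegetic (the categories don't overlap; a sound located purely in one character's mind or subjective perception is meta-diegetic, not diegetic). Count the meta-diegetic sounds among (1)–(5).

1

Sound (1): it's Marisol's recollection rendered as sound; the other character can't hear it, so meta-diegetic.
(2) is non-diegetic: it accompanies on-screen graphics, not anything inside the story world.
Sound (3): it's the actual ambient sound of the location, so diegetic.
Sound (4): source music from a karaoke machine, which exists in the story world, so diegetic.
Sound (5): external voice-over — not a character, not heard by anyone in the scene, so non-diegetic.
Meta-diegetic: (1) — that's 1.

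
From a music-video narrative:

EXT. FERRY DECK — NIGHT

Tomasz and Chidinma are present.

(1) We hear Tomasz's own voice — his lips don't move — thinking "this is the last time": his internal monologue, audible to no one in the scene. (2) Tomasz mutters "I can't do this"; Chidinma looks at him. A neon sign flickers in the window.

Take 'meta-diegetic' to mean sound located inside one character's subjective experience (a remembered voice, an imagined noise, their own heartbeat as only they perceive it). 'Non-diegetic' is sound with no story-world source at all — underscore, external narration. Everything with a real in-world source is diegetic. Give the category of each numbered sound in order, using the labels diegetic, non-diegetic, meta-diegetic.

meta-diegetic, diegetic

(1) is meta-diegetic: it's Tomasz's unspoken thought, heard only by the audience via his subjectivity.
Sound (2): spoken by a character present in the story world, so diegetic.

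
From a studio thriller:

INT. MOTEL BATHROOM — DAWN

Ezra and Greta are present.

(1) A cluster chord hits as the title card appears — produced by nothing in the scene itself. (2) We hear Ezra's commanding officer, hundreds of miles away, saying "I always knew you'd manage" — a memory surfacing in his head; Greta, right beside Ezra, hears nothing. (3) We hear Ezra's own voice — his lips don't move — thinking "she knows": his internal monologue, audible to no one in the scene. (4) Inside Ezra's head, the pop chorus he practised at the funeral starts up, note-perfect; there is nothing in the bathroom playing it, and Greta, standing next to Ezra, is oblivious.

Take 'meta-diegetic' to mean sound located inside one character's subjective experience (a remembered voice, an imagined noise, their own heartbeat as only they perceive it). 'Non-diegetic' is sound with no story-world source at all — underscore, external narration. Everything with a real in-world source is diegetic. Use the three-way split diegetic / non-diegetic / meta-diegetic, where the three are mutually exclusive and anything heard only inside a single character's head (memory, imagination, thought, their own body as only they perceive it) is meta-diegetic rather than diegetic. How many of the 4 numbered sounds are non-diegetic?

1

Sound (1): an editorial stinger — it belongs to the cut, not the story world, so non-diegetic.
(2) the voice is a memory playing only inside Ezra's mind; Greta can't hear it → meta-diegetic.
(3) is meta-diegetic: Ezra's thought-voice: a private mental sound no other character can hear.
(4) is meta-diegetic: it lives in Ezra's subjectivity, not in the bathroom.
Non-diegetic: (1) — that's 1.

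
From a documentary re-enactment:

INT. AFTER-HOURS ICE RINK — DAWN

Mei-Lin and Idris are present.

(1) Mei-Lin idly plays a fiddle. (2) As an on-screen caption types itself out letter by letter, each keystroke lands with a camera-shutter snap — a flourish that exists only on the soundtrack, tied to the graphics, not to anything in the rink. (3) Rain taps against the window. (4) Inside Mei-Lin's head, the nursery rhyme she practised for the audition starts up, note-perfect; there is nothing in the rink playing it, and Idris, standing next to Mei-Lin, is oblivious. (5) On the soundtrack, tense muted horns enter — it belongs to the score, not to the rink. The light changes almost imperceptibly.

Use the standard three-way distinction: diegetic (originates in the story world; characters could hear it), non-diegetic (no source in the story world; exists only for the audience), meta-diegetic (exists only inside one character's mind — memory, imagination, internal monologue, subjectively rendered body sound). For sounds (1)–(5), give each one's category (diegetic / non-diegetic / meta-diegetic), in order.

(1) a character is playing a fiddle on screen → diegetic.
(2) is non-diegetic: sound married to a title/caption — outside the diegesis by definition.
Sound (3): ambient/room sound belonging to the story's physical space, so diegetic.
(4) it lives in Mei-Lin's subjectivity, not in the rink → meta-diegetic.
(5) score with no on-screen or off-screen source; it exists for the audience alone → non-diegetic.

diegetic, non-diegetic, diegetic, meta-diegetic, non-diegetic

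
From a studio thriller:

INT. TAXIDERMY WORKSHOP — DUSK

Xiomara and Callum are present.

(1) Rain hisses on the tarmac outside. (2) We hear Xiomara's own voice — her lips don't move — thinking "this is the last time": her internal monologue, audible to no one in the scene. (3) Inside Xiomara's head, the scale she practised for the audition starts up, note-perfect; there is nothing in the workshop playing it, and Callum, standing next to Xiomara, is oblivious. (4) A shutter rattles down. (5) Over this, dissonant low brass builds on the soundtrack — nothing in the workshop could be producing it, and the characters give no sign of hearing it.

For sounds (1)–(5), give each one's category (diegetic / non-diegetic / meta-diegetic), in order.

diegetic, meta-diegetic, meta-diegetic, diegetic, non-diegetic

Sound (1): rain is part of the location's real environment, so diegetic.
(2) internal monologue — inside Xiomara's mind, not spoken into the scene → meta-diegetic.
(3) is meta-diegetic: remembered music, private to Xiomara — Callum is oblivious because it isn't in the room.
(4) is diegetic: the sound comes from a shutter physically present in the location.
Sound (5): nothing in the workshop produces it and the characters don't hear it — pure soundtrack, so non-diegetic.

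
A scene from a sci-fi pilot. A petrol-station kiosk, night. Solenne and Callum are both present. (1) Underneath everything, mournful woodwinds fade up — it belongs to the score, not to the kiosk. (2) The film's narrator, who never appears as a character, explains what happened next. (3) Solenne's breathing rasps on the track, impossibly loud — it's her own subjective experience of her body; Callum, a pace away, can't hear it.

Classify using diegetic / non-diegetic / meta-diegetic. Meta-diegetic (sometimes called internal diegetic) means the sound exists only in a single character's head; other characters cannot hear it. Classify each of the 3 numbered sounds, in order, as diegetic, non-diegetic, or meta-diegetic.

(1) is non-diegetic: it has no source in the story world and no character can hear it — it's underscore.
Sound (2): external voice-over — not a character, not heard by anyone in the scene, so non-diegetic.
(3) is meta-diegetic: it's Solenne's internal bodily sensation rendered as sound; only Solenne 'hears' it.

non-diegetic, non-diegetic, meta-diegetic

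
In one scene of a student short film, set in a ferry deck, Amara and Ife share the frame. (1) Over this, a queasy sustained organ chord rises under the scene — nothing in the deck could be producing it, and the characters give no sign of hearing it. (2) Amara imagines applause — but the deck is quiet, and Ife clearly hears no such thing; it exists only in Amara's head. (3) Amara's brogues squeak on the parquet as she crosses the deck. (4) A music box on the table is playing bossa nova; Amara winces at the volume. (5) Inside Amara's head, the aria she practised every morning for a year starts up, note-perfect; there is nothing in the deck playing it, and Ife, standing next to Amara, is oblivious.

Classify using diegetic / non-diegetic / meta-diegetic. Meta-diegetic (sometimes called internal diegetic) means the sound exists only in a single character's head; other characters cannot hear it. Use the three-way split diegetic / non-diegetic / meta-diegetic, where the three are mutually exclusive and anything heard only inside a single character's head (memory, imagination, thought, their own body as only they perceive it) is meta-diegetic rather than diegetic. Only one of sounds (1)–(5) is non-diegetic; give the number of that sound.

1

(1) it has no source in the story world and no character can hear it — it's underscore → non-diegetic.
(2) the sound is imagined by Amara; nothing in the story world is producing it and Ife can't hear it → meta-diegetic.
(3) is diegetic: it's the physical sound of Amara moving in the space.
(4) source music from a music box, which exists in the story world → diegetic.
Sound (5): remembered music, private to Amara — Ife is oblivious because it isn't in the room, so meta-diegetic.
Only (1) is non-diegetic.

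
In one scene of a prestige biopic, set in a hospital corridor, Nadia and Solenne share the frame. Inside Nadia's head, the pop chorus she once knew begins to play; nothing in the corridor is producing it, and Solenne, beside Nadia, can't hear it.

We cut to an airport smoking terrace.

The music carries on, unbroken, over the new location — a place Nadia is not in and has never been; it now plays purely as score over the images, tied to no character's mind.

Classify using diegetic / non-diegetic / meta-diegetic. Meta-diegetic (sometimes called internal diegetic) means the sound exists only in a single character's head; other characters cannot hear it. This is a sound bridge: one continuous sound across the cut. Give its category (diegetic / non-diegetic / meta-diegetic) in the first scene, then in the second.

Scene one: the music exists only inside Nadia's mind; Solenne can't hear it → meta-diegetic.
Scene two: it's detached from Nadia entirely and plays over unrelated images with no in-world source — conventional underscore → non-diegetic.

meta-diegetic, non-diegetic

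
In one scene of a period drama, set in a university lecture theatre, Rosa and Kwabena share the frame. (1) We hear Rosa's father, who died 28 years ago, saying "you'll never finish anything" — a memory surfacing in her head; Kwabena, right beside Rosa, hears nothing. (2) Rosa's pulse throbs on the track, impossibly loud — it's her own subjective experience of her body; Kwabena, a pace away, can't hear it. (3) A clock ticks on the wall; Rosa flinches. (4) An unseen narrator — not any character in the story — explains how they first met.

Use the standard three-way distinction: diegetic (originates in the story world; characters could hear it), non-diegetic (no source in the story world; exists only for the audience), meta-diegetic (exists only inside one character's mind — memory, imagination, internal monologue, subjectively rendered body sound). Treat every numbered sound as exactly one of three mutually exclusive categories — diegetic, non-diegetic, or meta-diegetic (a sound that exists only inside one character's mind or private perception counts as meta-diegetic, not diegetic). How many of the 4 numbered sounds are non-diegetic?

1

(1) is meta-diegetic: the voice is a memory playing only inside Rosa's mind; Kwabena can't hear it.
Sound (2): a subjective body sound — Rosa's private perception, inaudible to Kwabena, so meta-diegetic.
(3) a clock is a real object/event in the scene's world → diegetic.
Sound (4): external voice-over — not a character, not heard by anyone in the scene, so non-diegetic.
Non-diegetic: (4) — that's 1.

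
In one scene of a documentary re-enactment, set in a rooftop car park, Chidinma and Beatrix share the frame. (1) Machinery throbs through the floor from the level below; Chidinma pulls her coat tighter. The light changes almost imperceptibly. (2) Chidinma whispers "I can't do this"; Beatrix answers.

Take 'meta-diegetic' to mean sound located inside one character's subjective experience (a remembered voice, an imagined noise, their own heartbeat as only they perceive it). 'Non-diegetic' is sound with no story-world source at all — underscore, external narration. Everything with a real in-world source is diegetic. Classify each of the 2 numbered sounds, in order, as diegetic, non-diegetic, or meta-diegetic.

diegetic, diegetic

(1) machinery is part of the location's real environment → diegetic.
Sound (2): spoken by a character present in the story world, so diegetic.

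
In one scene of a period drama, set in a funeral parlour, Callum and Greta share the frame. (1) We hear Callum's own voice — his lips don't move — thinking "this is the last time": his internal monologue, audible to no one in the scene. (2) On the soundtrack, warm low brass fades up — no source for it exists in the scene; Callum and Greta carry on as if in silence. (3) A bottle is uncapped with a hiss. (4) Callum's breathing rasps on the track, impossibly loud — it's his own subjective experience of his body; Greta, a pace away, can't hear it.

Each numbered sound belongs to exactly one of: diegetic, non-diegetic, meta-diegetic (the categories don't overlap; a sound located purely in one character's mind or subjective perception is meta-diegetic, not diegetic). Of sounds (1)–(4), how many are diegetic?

1

(1) Callum's thought-voice: a private mental sound no other character can hear → meta-diegetic.
Sound (2): score with no on-screen or off-screen source; it exists for the audience alone, so non-diegetic.
Sound (3): an in-world source (a bottle); characters could hear it, so diegetic.
(4) is meta-diegetic: it's Callum's internal bodily sensation rendered as sound; only Callum 'hears' it.
So 1 of the 4 is diegetic: (3).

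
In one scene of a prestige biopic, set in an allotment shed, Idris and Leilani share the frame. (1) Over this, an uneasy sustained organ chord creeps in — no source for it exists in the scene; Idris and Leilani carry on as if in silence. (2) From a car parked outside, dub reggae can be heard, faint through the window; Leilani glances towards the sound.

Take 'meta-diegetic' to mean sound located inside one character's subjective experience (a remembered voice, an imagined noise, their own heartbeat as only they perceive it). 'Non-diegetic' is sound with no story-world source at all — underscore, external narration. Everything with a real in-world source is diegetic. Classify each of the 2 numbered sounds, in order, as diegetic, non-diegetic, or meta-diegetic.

(1) is non-diegetic: score with no on-screen or off-screen source; it exists for the audience alone.
Sound (2): the music has an off-screen but real-world source and a character hears it, so diegetic.

non-diegetic, diegetic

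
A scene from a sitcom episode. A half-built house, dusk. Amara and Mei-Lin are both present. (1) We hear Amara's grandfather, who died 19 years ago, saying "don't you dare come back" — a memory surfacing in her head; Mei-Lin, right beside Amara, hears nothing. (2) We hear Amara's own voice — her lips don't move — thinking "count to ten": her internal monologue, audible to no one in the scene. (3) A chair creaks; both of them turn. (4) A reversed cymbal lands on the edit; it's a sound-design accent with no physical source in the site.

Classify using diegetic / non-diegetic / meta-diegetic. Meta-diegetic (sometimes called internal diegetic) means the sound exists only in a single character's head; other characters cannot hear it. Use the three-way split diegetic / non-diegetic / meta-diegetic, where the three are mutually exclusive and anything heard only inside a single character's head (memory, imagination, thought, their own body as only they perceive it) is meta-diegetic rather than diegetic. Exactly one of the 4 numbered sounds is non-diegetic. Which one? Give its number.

4

Sound (1): the voice is a memory playing only inside Amara's mind; Mei-Lin can't hear it, so meta-diegetic.
(2) is meta-diegetic: Amara's thought-voice: a private mental sound no other character can hear.
Sound (3): a chair is a real object/event in the scene's world, so diegetic.
Sound (4): an editorial stinger — it belongs to the cut, not the story world, so non-diegetic.
Only (4) is non-diegetic.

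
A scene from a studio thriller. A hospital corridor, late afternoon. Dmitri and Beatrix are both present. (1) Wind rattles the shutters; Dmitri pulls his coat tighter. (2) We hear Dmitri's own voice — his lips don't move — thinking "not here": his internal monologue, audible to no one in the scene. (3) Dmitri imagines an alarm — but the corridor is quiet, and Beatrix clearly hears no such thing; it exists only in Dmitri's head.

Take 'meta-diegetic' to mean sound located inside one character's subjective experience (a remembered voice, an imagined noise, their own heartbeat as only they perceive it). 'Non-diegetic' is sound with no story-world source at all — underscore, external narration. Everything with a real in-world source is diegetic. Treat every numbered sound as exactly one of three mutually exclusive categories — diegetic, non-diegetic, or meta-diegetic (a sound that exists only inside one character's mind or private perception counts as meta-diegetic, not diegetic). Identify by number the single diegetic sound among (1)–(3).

1

Sound (1): ambient/room sound belonging to the story's physical space, so diegetic.
(2) is meta-diegetic: it's Dmitri's unspoken thought, heard only by the audience via his subjectivity.
Sound (3): the sound is imagined by Dmitri; nothing in the story world is producing it and Beatrix can't hear it, so meta-diegetic.
Only (1) is diegetic.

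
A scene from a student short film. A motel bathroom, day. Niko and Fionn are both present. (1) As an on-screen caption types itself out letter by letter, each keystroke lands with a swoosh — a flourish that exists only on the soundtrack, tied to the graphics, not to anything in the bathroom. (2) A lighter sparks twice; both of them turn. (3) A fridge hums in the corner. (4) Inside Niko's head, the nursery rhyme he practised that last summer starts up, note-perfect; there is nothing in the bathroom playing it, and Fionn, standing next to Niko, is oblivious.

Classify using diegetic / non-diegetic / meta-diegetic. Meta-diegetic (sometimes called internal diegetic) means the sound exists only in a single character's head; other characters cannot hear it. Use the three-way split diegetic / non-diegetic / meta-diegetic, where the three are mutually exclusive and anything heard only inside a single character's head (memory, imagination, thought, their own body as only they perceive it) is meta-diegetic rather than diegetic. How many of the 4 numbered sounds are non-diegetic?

(1) it accompanies on-screen graphics, not anything inside the story world → non-diegetic.
(2) is diegetic: an in-world source (a lighter); characters could hear it.
Sound (3): it's the actual ambient sound of the location, so diegetic.
Sound (4): the music is a memory playing inside Niko's mind alone; no real-world source, Fionn can't hear it, so meta-diegetic.
So 1 of the 4 is non-diegetic: (1).

1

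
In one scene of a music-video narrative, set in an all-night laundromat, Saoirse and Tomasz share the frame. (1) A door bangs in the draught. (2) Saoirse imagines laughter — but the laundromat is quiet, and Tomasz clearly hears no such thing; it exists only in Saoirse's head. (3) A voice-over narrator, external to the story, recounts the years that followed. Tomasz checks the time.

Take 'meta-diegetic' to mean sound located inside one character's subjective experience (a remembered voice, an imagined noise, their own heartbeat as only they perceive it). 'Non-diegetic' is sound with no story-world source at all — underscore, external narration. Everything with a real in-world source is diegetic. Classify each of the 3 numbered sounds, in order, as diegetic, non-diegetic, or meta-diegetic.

diegetic, meta-diegetic, non-diegetic

(1) an in-world source (a door); characters could hear it → diegetic.
(2) is meta-diegetic: Saoirse alone 'hears' it — an imagined sound, not present in the space.
Sound (3): commentary laid over the scene from outside the fiction, so non-diegetic.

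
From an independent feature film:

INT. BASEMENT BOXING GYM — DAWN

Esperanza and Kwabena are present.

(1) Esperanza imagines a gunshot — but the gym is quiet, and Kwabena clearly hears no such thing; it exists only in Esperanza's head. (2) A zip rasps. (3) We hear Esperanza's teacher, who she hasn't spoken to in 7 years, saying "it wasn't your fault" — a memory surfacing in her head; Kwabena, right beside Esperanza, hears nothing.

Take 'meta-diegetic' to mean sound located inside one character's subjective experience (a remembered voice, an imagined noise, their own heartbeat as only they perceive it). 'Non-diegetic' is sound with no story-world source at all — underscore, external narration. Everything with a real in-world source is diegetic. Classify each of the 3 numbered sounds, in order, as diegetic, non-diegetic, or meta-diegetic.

meta-diegetic, diegetic, meta-diegetic

(1) is meta-diegetic: the sound is imagined by Esperanza; nothing in the story world is producing it and Kwabena can't hear it.
(2) is diegetic: an in-world source (a zip); characters could hear it.
(3) is meta-diegetic: the voice is a memory playing only inside Esperanza's mind; Kwabena can't hear it.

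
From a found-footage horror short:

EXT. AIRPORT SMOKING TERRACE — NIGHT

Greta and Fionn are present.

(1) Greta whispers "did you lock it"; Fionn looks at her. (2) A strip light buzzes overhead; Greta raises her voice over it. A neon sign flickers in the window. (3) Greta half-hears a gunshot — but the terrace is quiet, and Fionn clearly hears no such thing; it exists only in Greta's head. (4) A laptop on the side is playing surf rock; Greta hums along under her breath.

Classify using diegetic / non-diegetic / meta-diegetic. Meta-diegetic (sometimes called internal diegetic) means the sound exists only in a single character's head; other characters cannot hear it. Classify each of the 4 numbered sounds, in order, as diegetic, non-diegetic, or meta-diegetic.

(1) is diegetic: spoken by a character present in the story world.
(2) it's the actual ambient sound of the location → diegetic.
(3) Greta alone 'hears' it — an imagined sound, not present in the space → meta-diegetic.
(4) is diegetic: a laptop is a physical source in the scene and Greta reacts to it.

diegetic, diegetic, meta-diegetic, diegetic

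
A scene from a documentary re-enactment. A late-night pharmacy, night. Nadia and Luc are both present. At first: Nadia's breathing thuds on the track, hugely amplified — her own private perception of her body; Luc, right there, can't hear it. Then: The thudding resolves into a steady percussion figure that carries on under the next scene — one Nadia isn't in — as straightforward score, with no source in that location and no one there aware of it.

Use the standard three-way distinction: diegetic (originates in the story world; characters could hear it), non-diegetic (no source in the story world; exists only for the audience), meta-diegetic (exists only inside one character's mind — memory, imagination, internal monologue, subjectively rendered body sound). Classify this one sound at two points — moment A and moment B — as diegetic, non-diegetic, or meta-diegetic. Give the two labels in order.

Moment A: it's Nadia's subjective body sound, inaudible to Luc → meta-diegetic.
Moment B: detached from Nadia and playing as sourceless score over a scene she isn't in — for the audience only → non-diegetic.

meta-diegetic, non-diegetic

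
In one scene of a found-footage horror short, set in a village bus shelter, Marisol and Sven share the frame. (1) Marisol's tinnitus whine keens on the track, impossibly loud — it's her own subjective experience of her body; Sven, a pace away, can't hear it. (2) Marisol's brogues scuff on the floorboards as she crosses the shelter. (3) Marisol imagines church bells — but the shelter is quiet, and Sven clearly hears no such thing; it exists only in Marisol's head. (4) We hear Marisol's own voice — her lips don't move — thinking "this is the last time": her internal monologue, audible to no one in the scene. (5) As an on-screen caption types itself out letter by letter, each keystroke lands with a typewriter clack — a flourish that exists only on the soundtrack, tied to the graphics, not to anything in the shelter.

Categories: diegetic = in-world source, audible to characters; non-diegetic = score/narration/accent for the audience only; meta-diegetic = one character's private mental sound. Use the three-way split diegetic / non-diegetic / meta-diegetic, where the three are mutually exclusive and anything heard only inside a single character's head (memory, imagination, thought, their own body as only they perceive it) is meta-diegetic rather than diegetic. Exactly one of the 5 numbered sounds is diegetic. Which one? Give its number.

(1) is meta-diegetic: point-of-audition from inside Marisol's body; not a sound in the room.
(2) a character's body making contact with the set — an in-world sound → diegetic.
(3) is meta-diegetic: the sound is imagined by Marisol; nothing in the story world is producing it and Sven can't hear it.
(4) it's Marisol's unspoken thought, heard only by the audience via her subjectivity → meta-diegetic.
(5) the caption isn't part of the story world, so neither is the sound tied to it → non-diegetic.
Only (2) is diegetic.

2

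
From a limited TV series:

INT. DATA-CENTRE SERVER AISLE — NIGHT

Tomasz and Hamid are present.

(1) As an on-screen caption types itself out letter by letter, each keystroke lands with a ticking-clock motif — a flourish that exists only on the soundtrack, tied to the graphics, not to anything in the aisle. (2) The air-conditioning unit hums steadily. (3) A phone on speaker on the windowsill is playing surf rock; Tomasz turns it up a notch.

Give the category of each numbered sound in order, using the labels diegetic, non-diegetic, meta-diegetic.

non-diegetic, diegetic, diegetic

Sound (1): the caption isn't part of the story world, so neither is the sound tied to it, so non-diegetic.
(2) ambient/room sound belonging to the story's physical space → diegetic.
(3) the music comes from an on-screen device that Tomasz responds to → diegetic.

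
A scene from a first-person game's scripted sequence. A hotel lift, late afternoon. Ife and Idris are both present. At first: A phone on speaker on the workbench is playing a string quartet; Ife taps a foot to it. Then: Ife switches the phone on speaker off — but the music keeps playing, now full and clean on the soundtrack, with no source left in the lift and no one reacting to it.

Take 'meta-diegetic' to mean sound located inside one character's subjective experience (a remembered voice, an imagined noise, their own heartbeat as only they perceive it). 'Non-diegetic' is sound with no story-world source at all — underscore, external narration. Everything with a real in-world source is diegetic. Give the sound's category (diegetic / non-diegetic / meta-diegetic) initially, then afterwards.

diegetic, non-diegetic

Initially: a phone on speaker is a real in-scene source and Ife reacts to it → diegetic.
Afterwards: there is no longer any in-world source and no one can hear it — it has become underscore → non-diegetic.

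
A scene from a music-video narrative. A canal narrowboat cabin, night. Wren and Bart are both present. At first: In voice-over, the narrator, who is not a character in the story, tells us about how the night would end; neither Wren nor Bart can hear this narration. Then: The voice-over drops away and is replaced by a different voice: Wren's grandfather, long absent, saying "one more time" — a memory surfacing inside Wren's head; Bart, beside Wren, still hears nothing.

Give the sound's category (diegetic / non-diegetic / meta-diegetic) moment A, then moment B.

non-diegetic, meta-diegetic

Moment A: the external narrator addresses only the audience — outside the story world → non-diegetic.
Moment B: the replacement voice is a memory inside Wren's mind specifically → meta-diegetic.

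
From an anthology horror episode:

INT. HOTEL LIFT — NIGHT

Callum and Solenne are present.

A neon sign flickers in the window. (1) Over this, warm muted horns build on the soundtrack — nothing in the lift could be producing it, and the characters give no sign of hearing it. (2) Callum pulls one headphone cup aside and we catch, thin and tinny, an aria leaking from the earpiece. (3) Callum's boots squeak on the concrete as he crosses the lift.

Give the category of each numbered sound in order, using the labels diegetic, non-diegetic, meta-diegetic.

non-diegetic, diegetic, diegetic

(1) is non-diegetic: score with no on-screen or off-screen source; it exists for the audience alone.
(2) is diegetic: it's leaking from a physical pair of headphones in the scene.
Sound (3): it's the physical sound of Callum moving in the space, so diegetic.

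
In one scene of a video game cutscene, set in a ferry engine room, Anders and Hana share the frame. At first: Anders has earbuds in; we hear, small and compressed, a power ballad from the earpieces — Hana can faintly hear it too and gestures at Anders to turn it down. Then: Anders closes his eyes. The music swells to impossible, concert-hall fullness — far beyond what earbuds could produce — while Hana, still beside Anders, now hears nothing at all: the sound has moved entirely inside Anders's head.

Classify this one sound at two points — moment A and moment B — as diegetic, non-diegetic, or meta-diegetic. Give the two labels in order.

diegetic, meta-diegetic

Moment A: the earbuds are a physical source both characters can hear → diegetic.
Moment B: the music now exists only as Anders's subjective experience; Hana can no longer hear it → meta-diegetic.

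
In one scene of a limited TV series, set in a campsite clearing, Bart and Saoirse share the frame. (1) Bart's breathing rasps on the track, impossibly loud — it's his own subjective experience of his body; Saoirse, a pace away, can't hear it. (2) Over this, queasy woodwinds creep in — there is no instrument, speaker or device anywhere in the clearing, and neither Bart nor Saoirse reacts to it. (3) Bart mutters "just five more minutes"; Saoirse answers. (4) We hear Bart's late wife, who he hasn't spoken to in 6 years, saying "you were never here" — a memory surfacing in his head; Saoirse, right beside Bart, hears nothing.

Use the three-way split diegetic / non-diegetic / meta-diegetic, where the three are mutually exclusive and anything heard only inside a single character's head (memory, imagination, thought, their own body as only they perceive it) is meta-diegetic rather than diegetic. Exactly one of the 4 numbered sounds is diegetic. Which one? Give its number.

(1) a subjective body sound — Bart's private perception, inaudible to Saoirse → meta-diegetic.
(2) it has no source in the story world and no character can hear it — it's underscore → non-diegetic.
Sound (3): spoken by a character present in the story world, so diegetic.
(4) is meta-diegetic: it's Bart's recollection rendered as sound; the other character can't hear it.
Only (3) is diegetic.

3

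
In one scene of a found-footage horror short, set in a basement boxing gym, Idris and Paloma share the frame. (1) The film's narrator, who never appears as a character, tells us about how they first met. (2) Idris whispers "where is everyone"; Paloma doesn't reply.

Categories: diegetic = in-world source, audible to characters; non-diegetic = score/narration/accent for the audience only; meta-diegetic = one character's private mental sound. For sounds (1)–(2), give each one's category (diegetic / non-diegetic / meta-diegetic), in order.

non-diegetic, diegetic

(1) external voice-over — not a character, not heard by anyone in the scene → non-diegetic.
Sound (2): Idris is a character speaking aloud in the scene, so diegetic.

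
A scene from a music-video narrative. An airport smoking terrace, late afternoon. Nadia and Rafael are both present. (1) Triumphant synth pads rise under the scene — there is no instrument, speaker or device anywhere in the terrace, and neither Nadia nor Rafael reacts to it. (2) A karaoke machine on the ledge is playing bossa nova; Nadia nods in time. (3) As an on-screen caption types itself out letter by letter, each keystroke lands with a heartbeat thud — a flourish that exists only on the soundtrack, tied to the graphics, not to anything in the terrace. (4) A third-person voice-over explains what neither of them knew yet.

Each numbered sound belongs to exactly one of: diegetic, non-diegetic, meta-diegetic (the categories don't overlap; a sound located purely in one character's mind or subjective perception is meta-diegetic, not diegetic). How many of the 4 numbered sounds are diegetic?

1

(1) nothing in the terrace produces it and the characters don't hear it — pure soundtrack → non-diegetic.
(2) is diegetic: the music comes from an on-screen device that Nadia responds to.
(3) is non-diegetic: sound married to a title/caption — outside the diegesis by definition.
(4) the narrator exists outside the story world, addressing only the audience → non-diegetic.
Diegetic: (2) — that's 1.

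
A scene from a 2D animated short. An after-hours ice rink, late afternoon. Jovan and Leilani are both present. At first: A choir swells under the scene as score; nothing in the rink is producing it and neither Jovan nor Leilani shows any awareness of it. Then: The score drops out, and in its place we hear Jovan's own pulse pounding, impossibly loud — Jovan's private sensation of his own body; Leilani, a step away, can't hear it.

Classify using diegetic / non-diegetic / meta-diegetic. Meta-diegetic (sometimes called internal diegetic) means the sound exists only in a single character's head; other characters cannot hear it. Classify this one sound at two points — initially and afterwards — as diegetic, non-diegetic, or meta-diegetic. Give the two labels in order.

non-diegetic, meta-diegetic

Initially: underscore with no in-world source, inaudible to the characters → non-diegetic.
Afterwards: the body sound is Jovan's subjective perception alone — Leilani can't hear it → meta-diegetic.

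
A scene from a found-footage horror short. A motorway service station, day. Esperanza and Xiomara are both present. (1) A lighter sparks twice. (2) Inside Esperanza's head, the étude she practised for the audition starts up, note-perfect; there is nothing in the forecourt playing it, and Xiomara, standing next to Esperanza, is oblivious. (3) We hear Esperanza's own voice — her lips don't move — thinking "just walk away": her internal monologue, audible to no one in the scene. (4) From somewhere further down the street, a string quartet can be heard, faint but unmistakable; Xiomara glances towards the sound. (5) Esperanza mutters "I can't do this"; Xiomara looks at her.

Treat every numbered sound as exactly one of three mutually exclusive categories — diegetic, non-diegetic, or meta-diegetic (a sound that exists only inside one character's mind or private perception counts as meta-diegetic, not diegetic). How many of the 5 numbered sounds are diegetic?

3

Sound (1): the sound comes from a lighter physically present in the location, so diegetic.
Sound (2): the music is a memory playing inside Esperanza's mind alone; no real-world source, Xiomara can't hear it, so meta-diegetic.
Sound (3): it's Esperanza's unspoken thought, heard only by the audience via her subjectivity, so meta-diegetic.
Sound (4): off-screen diegetic: the source is out of frame but still in the story's space, so diegetic.
Sound (5): spoken by a character present in the story world, so diegetic.
Diegetic: (1), (4), (5) — that's 3.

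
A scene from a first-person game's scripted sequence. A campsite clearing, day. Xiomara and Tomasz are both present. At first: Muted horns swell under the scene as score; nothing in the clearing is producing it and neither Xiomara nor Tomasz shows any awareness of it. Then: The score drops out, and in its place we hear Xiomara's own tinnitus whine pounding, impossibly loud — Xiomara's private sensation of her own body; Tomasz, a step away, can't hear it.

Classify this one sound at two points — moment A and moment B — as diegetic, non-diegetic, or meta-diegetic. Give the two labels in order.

non-diegetic, meta-diegetic

Moment A: underscore with no in-world source, inaudible to the characters → non-diegetic.
Moment B: the body sound is Xiomara's subjective perception alone — Tomasz can't hear it → meta-diegetic.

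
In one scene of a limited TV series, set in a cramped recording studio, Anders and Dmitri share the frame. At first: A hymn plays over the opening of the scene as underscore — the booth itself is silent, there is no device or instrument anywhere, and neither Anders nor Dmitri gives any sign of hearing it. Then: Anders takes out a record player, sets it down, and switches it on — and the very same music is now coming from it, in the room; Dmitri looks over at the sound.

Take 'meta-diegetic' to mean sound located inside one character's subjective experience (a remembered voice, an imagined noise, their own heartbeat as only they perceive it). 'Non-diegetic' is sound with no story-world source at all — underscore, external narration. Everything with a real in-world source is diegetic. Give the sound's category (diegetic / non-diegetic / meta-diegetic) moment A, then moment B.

Moment A: no in-world source exists and no character can hear it — underscore → non-diegetic.
Moment B: a record player is now a real source in the story world and the characters hear it → diegetic.

non-diegetic, diegetic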